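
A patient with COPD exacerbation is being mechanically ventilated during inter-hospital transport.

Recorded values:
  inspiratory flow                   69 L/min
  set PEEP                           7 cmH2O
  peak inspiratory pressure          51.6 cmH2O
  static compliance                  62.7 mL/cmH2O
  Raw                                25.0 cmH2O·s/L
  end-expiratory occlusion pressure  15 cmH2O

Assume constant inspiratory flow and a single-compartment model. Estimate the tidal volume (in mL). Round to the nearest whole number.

492

Flow: 69 L/min ÷ 60 = 1.15 L/s.
Total PEEP = 15 cmH2O (set 7 + intrinsic 8); this is the baseline alveolar pressure.
Equation of motion (constant flow): PIP = Vt/C + R·V̇ + PEEP.
Vt/C = PIP − R·V̇ − PEEP = 51.6 − 28.75 − 15 = 7.85 cmH2O.
Vt = C × 7.85 = 62.7 × 7.85 = 492.2 mL.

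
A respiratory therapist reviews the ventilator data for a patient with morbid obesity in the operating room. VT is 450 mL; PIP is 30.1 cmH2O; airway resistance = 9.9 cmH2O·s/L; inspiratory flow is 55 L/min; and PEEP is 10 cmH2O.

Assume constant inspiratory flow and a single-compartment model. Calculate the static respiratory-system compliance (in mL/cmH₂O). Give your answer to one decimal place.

Flow: 55 L/min ÷ 60 = 0.9167 L/s.
Equation of motion (constant flow): PIP = Vt/C + R·V̇ + PEEP.
Vt/C = PIP − R·V̇ − PEEP = 30.1 − 9.9×0.9167 − 10 = 30.1 − 9.075 − 10 = 11.025 cmH2O.
C = Vt / 11.025 = 450 / 11.025 = 40.816 mL/cmH2O.

40.8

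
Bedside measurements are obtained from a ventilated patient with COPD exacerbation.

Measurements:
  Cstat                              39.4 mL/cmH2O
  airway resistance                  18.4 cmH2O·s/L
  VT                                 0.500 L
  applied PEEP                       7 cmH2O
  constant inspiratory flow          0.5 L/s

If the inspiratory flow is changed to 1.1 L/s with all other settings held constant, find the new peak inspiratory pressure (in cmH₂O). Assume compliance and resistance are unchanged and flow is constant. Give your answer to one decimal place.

39.9

PIP = Vt/C + R·V̇ + PEEP (constant-flow equation of motion).
Only the resistive term changes: ΔPIP = R × ΔV̇ = 18.4 × (1.1 − 0.5) = 18.4 × 0.6 = 11.04 cmH2O.
Original PIP = 500/39.4 + 18.4×0.5 + 7 = 28.89 cmH2O; new PIP = 28.89 + (11.04) = 39.93 cmH2O.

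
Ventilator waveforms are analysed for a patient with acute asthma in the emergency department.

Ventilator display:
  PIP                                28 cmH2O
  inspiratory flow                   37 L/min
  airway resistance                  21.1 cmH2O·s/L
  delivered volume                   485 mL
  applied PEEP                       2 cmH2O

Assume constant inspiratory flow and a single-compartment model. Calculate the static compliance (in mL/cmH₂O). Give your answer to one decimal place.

Flow: 37 L/min ÷ 60 = 0.6167 L/s.
Equation of motion (constant flow): PIP = Vt/C + R·V̇ + PEEP.
Vt/C = PIP − R·V̇ − PEEP = 28 − 21.1×0.6167 − 2 = 28 − 13.012 − 2 = 12.988 cmH2O.
C = Vt / 12.988 = 485 / 12.988 = 37.342 mL/cmH2O.

37.3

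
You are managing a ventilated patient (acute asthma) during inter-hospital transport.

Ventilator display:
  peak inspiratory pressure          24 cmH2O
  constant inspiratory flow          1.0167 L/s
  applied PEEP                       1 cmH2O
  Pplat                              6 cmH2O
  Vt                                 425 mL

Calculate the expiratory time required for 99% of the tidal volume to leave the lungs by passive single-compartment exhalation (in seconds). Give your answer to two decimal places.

R = (PIP − Pplat)/V̇ = (24 − 6) / 1.0167 = 18.0/1.0167 = 17.704 cmH2O·s/L.
C = Vt/(Pplat − PEEP) = 425.0 / (6 − 1) = 425.0/5.0 = 85.0 mL/cmH2O.
τ = R × C = 17.704 × 0.085 L/cmH2O = 1.505 s.
t = −τ·ln(1 − 0.99) = −1.505·ln(0.01) = 6.931 s.

6.93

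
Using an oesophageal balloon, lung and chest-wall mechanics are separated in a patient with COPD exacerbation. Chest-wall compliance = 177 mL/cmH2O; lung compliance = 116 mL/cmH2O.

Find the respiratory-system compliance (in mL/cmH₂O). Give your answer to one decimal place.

Lung and chest wall are elastances in series: 1/Crs = 1/CL + 1/Ccw.
1/Crs = 1/116 + 1/177 = 0.01427.
Crs = 70.077 mL/cmH2O.

70.1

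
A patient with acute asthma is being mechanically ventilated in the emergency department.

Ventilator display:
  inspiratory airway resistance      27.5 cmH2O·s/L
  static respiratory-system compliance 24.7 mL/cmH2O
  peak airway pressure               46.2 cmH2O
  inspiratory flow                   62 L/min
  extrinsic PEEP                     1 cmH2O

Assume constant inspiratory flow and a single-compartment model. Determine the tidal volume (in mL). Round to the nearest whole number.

Flow: 62 L/min ÷ 60 = 1.0333 L/s.
Equation of motion (constant flow): PIP = Vt/C + R·V̇ + PEEP.
Vt/C = PIP − R·V̇ − PEEP = 46.2 − 28.416 − 1 = 16.784 cmH2O.
Vt = C × 16.784 = 24.7 × 16.784 = 414.56 mL.

415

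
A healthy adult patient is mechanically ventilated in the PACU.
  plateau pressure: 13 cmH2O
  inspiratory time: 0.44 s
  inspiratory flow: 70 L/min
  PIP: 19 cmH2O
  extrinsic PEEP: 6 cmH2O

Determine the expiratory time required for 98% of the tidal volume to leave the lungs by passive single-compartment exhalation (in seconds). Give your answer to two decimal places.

Flow: 70 L/min ÷ 60 = 1.1667 L/s.
Vt = flow × Ti = 1.1667 L/s × 0.44 s × 1000 mL/L = 513.35 mL.
R = (PIP − Pplat)/V̇ = (19 − 13) / 1.1667 = 6.0/1.1667 = 5.143 cmH2O·s/L.
C = Vt/(Pplat − PEEP) = 513.35 / (13 − 6) = 513.35/7.0 = 73.336 mL/cmH2O.
τ = R × C = 5.143 × 0.07334 L/cmH2O = 0.3772 s.
t = −τ·ln(1 − 0.98) = −0.3772·ln(0.02) = 1.476 s.

1.48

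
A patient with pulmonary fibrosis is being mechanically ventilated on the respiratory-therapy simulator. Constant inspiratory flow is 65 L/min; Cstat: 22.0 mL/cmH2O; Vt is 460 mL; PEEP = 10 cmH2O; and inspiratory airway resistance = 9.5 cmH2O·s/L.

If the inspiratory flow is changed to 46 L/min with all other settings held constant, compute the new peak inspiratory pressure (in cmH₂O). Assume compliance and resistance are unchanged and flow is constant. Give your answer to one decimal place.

Flow: 65 L/min ÷ 60 = 1.0833 L/s.
New flow: 46 L/min ÷ 60 = 0.7667 L/s.
PIP = Vt/C + R·V̇ + PEEP (constant-flow equation of motion).
Only the resistive term changes: ΔPIP = R × ΔV̇ = 9.5 × (0.7667 − 1.0833) = 9.5 × -0.3166 = -3.008 cmH2O.
Original PIP = 460/22.0 + 9.5×1.0833 + 10 = 41.2 cmH2O; new PIP = 41.2 + (-3.008) = 38.192 cmH2O.

38.2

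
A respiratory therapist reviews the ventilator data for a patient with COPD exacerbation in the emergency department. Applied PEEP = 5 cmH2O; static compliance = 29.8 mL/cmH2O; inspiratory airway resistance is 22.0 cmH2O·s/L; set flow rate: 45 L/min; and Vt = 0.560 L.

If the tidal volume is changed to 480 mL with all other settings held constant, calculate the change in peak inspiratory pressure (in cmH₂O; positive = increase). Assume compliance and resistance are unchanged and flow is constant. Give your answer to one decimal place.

-2.7

PIP = Vt/C + R·V̇ + PEEP (constant-flow equation of motion).
Only the elastic term changes: ΔPIP = ΔVt / C = (480 − 560) / 29.8 = -2.685 cmH2O.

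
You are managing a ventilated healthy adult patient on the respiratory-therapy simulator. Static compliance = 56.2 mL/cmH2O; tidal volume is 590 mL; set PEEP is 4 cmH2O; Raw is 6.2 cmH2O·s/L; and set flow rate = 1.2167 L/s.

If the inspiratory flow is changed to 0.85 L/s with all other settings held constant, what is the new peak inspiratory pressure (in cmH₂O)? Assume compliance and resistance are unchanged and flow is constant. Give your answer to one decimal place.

PIP = Vt/C + R·V̇ + PEEP (constant-flow equation of motion).
Only the resistive term changes: ΔPIP = R × ΔV̇ = 6.2 × (0.85 − 1.2167) = 6.2 × -0.3667 = -2.274 cmH2O.
Original PIP = 590/56.2 + 6.2×1.2167 + 4 = 22.042 cmH2O; new PIP = 22.042 + (-2.274) = 19.768 cmH2O.

19.8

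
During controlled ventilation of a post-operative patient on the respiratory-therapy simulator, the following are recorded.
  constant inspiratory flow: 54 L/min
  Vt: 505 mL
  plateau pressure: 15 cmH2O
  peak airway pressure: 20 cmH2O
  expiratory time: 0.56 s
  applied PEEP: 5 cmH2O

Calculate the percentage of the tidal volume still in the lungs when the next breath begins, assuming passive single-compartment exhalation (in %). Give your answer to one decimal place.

13.6

Flow: 54 L/min ÷ 60 = 0.9 L/s.
R = (PIP − Pplat)/V̇ = (20 − 15) / 0.9 = 5.0/0.9 = 5.556 cmH2O·s/L.
C = Vt/(Pplat − PEEP) = 505.0 / (15 − 5) = 505.0/10.0 = 50.5 mL/cmH2O.
τ = R × C = 5.556 × 0.0505 L/cmH2O = 0.2806 s.
Fraction remaining at end-expiration = e^(−Te/τ) = e^(−0.56/0.2806) = 0.1359 → 13.59%.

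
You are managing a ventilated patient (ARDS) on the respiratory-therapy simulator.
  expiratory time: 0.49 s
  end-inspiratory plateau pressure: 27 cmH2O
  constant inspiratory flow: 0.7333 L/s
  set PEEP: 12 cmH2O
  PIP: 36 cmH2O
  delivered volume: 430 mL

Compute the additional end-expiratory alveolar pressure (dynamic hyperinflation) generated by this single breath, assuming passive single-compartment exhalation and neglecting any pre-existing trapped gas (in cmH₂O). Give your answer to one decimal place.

3.7

R = (PIP − Pplat)/V̇ = (36 − 27) / 0.7333 = 9.0/0.7333 = 12.273 cmH2O·s/L.
C = Vt/(Pplat − PEEP) = 430.0 / (27 − 12) = 430.0/15.0 = 28.667 mL/cmH2O.
τ = R × C = 12.273 × 0.02867 L/cmH2O = 0.3519 s.
Fraction remaining = e^(−Te/τ) = e^(−0.49/0.3519) = 0.2485; trapped volume = 430.0 × 0.2485 = 106.86 mL.
Additional alveolar pressure from trapping ≈ V_trapped / C = 106.86 / 28.667 = 3.728 cmH2O.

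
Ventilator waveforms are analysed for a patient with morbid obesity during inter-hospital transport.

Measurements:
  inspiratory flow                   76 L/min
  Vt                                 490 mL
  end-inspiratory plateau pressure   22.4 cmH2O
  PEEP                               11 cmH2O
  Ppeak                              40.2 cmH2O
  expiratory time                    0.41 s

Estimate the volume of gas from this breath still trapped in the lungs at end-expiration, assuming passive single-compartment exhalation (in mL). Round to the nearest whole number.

Flow: 76 L/min ÷ 60 = 1.2667 L/s.
R = (PIP − Pplat)/V̇ = (40.2 − 22.4) / 1.2667 = 17.8/1.2667 = 14.052 cmH2O·s/L.
C = Vt/(Pplat − PEEP) = 490.0 / (22.4 − 11) = 490.0/11.4 = 42.982 mL/cmH2O.
τ = R × C = 14.052 × 0.04298 L/cmH2O = 0.604 s.
Fraction remaining = e^(−Te/τ) = e^(−0.41/0.604) = 0.5072.
Trapped volume = 490.0 × 0.5072 = 248.53 mL.

249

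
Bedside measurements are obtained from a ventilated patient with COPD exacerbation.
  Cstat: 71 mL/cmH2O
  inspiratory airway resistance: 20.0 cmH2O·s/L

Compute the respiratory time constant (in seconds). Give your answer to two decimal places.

1.42

τ = R × C = 20.0 × 71 mL/cmH2O = 20.0 × 0.071 L/cmH2O = 1.42 s.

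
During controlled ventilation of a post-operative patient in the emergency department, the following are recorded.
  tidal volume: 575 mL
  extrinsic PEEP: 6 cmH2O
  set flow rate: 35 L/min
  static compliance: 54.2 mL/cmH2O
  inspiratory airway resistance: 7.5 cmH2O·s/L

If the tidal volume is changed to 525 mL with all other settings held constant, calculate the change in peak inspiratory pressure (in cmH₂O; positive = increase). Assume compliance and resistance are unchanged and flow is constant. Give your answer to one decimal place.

-0.9

PIP = Vt/C + R·V̇ + PEEP (constant-flow equation of motion).
Only the elastic term changes: ΔPIP = ΔVt / C = (525 − 575) / 54.2 = -0.9225 cmH2O.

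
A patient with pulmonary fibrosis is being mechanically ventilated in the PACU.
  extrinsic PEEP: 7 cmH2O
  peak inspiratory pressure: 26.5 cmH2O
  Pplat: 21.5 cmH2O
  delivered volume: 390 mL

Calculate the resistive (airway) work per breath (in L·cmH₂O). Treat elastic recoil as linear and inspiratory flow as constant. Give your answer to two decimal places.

1.95

With constant inspiratory flow the resistive pressure is constant at PIP − Pplat = 26.5 − 21.5 = 5.0 cmH2O, so resistive work = 5.0 × 0.390 = 1.95 L·cmH2O.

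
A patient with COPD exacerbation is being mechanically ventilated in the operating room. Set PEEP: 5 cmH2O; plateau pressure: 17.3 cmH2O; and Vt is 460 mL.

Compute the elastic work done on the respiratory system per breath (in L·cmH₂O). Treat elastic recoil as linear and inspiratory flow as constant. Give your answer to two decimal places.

Elastic work ≈ ½ × (Pplat − PEEP) × Vt = 0.5 × (17.3 − 5) × 0.460 L = 0.5 × 12.3 × 0.460 = 2.829 L·cmH2O.

2.83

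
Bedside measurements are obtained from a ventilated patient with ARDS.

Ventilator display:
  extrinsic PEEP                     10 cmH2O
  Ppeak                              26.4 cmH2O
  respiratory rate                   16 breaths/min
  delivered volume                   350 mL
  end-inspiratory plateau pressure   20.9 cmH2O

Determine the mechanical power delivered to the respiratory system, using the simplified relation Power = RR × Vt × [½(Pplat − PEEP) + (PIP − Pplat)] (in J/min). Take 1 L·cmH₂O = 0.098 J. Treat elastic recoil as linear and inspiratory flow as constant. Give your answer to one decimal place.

6.0

Per-breath work = Vt × [½(Pplat−PEEP) + (PIP−Pplat)] = 0.350 × [0.5×10.9 + 5.5] = 0.350 × 10.95 = 3.833 L·cmH2O.
Power = 16 × 3.833 = 61.328 L·cmH2O/min.
× 0.098 J/(L·cmH2O) → 6.01 J/min.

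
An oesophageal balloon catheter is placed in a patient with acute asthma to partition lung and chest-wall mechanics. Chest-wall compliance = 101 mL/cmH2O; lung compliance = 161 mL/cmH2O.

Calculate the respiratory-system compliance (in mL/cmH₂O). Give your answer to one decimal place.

62.1

Lung and chest wall are elastances in series: 1/Crs = 1/CL + 1/Ccw.
1/Crs = 1/161 + 1/101 = 0.01611.
Crs = 62.073 mL/cmH2O.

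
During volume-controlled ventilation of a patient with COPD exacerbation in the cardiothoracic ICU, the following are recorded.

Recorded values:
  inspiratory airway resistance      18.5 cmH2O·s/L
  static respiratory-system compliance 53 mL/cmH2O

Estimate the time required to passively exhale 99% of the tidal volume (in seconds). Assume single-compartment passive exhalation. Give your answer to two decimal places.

4.52

τ = R × C = 18.5 × 53 mL/cmH2O = 18.5 × 0.053 L/cmH2O = 0.9805 s.
Exhaled fraction f = 1 − e^(−t/τ) → t = −τ·ln(1 − f) = −0.9805·ln(0.01) = 4.515 s.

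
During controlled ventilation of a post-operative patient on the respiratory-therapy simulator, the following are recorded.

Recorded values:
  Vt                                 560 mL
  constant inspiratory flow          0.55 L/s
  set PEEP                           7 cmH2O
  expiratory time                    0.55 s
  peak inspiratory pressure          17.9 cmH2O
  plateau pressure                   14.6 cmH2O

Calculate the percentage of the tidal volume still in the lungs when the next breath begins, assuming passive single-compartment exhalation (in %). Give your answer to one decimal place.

R = (PIP − Pplat)/V̇ = (17.9 − 14.6) / 0.55 = 3.3/0.55 = 6.0 cmH2O·s/L.
C = Vt/(Pplat − PEEP) = 560.0 / (14.6 − 7) = 560.0/7.6 = 73.684 mL/cmH2O.
τ = R × C = 6.0 × 0.07368 L/cmH2O = 0.4421 s.
Fraction remaining at end-expiration = e^(−Te/τ) = e^(−0.55/0.4421) = 0.2882 → 28.82%.

28.8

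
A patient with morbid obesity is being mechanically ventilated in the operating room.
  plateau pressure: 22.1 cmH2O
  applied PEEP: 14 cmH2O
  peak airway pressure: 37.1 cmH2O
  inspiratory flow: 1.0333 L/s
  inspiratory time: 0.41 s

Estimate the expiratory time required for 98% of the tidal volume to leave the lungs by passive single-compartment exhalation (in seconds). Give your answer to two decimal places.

Vt = flow × Ti = 1.0333 L/s × 0.41 s × 1000 mL/L = 423.65 mL.
R = (PIP − Pplat)/V̇ = (37.1 − 22.1) / 1.0333 = 15.0/1.0333 = 14.517 cmH2O·s/L.
C = Vt/(Pplat − PEEP) = 423.65 / (22.1 − 14) = 423.65/8.1 = 52.302 mL/cmH2O.
τ = R × C = 14.517 × 0.0523 L/cmH2O = 0.7592 s.
t = −τ·ln(1 − 0.98) = −0.7592·ln(0.02) = 2.97 s.

2.97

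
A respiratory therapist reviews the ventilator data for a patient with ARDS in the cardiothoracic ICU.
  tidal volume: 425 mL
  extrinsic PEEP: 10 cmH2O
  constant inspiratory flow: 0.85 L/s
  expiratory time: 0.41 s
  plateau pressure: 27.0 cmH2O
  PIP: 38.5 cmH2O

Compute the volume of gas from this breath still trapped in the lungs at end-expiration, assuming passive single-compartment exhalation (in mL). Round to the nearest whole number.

R = (PIP − Pplat)/V̇ = (38.5 − 27.0) / 0.85 = 11.5/0.85 = 13.529 cmH2O·s/L.
C = Vt/(Pplat − PEEP) = 425.0 / (27.0 − 10) = 425.0/17.0 = 25.0 mL/cmH2O.
τ = R × C = 13.529 × 0.025 L/cmH2O = 0.3382 s.
Fraction remaining = e^(−Te/τ) = e^(−0.41/0.3382) = 0.2975.
Trapped volume = 425.0 × 0.2975 = 126.44 mL.

126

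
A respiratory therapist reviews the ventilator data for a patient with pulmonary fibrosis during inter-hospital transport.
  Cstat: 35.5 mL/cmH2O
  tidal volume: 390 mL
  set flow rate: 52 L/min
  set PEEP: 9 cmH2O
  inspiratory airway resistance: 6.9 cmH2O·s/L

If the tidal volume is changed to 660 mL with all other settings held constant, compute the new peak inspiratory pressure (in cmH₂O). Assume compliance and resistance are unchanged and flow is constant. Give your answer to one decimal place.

33.6

Flow: 52 L/min ÷ 60 = 0.8667 L/s.
PIP = Vt/C + R·V̇ + PEEP (constant-flow equation of motion).
Only the elastic term changes: ΔPIP = ΔVt / C = (660 − 390) / 35.5 = 7.606 cmH2O.
Original PIP = 390/35.5 + 6.9×0.8667 + 9 = 25.966 cmH2O; new PIP = 25.966 + (7.606) = 33.572 cmH2O.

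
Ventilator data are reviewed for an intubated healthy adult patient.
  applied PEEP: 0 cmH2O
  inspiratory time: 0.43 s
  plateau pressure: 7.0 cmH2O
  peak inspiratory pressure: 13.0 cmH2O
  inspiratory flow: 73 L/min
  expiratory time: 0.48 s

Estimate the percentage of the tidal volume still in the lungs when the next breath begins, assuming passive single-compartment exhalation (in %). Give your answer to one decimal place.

27.2

Flow: 73 L/min ÷ 60 = 1.2167 L/s.
Vt = flow × Ti = 1.2167 L/s × 0.43 s × 1000 mL/L = 523.18 mL.
R = (PIP − Pplat)/V̇ = (13.0 − 7.0) / 1.2167 = 6.0/1.2167 = 4.931 cmH2O·s/L.
C = Vt/(Pplat − PEEP) = 523.18 / (7.0 − 0) = 523.18/7.0 = 74.74 mL/cmH2O.
τ = R × C = 4.931 × 0.07474 L/cmH2O = 0.3685 s.
Fraction remaining at end-expiration = e^(−Te/τ) = e^(−0.48/0.3685) = 0.2718 → 27.18%.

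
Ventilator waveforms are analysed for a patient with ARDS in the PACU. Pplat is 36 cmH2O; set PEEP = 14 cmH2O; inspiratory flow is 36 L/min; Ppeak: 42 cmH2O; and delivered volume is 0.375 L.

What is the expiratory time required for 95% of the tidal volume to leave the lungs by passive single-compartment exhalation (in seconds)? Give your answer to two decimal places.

0.51

Flow: 36 L/min ÷ 60 = 0.6 L/s.
R = (PIP − Pplat)/V̇ = (42 − 36) / 0.6 = 6.0/0.6 = 10.0 cmH2O·s/L.
C = Vt/(Pplat − PEEP) = 375.0 / (36 − 14) = 375.0/22.0 = 17.045 mL/cmH2O.
τ = R × C = 10.0 × 0.01705 L/cmH2O = 0.1705 s.
t = −τ·ln(1 − 0.95) = −0.1705·ln(0.05) = 0.5108 s.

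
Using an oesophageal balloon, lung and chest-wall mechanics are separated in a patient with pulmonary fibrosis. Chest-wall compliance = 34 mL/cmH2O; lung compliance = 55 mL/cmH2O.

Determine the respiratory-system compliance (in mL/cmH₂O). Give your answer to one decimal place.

Lung and chest wall are elastances in series: 1/Crs = 1/CL + 1/Ccw.
1/Crs = 1/55 + 1/34 = 0.04759.
Crs = 21.013 mL/cmH2O.

21.0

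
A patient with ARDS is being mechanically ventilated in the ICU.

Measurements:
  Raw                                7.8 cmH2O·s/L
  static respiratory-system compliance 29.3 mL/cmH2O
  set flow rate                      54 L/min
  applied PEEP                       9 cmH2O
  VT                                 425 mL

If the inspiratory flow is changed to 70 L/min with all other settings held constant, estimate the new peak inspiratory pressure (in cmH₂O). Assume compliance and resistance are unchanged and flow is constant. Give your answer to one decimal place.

32.6

Flow: 54 L/min ÷ 60 = 0.9 L/s.
New flow: 70 L/min ÷ 60 = 1.1667 L/s.
PIP = Vt/C + R·V̇ + PEEP (constant-flow equation of motion).
Only the resistive term changes: ΔPIP = R × ΔV̇ = 7.8 × (1.1667 − 0.9) = 7.8 × 0.2667 = 2.08 cmH2O.
Original PIP = 425/29.3 + 7.8×0.9 + 9 = 30.525 cmH2O; new PIP = 30.525 + (2.08) = 32.605 cmH2O.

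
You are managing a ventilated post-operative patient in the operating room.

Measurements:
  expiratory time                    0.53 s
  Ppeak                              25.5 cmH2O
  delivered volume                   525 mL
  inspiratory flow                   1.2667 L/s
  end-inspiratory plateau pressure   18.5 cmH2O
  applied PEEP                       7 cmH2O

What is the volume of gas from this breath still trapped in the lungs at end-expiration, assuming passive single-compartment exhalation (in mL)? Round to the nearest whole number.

64

R = (PIP − Pplat)/V̇ = (25.5 − 18.5) / 1.2667 = 7.0/1.2667 = 5.526 cmH2O·s/L.
C = Vt/(Pplat − PEEP) = 525.0 / (18.5 − 7) = 525.0/11.5 = 45.652 mL/cmH2O.
τ = R × C = 5.526 × 0.04565 L/cmH2O = 0.2523 s.
Fraction remaining = e^(−Te/τ) = e^(−0.53/0.2523) = 0.1224.
Trapped volume = 525.0 × 0.1224 = 64.26 mL.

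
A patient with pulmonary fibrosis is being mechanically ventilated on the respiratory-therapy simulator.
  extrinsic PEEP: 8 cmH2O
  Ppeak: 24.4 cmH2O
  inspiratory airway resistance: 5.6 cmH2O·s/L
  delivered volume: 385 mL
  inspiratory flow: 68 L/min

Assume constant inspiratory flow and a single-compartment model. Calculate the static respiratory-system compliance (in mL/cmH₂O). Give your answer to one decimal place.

Flow: 68 L/min ÷ 60 = 1.1333 L/s.
Equation of motion (constant flow): PIP = Vt/C + R·V̇ + PEEP.
Vt/C = PIP − R·V̇ − PEEP = 24.4 − 5.6×1.1333 − 8 = 24.4 − 6.346 − 8 = 10.054 cmH2O.
C = Vt / 10.054 = 385 / 10.054 = 38.293 mL/cmH2O.

38.3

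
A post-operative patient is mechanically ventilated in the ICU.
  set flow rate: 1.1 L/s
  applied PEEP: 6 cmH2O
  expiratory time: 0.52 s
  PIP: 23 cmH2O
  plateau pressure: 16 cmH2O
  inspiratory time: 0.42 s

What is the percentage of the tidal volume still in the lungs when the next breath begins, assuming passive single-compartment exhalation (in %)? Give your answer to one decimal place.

17.1

Vt = flow × Ti = 1.1 L/s × 0.42 s × 1000 mL/L = 462.0 mL.
R = (PIP − Pplat)/V̇ = (23 − 16) / 1.1 = 7.0/1.1 = 6.364 cmH2O·s/L.
C = Vt/(Pplat − PEEP) = 462.0 / (16 − 6) = 462.0/10.0 = 46.2 mL/cmH2O.
τ = R × C = 6.364 × 0.0462 L/cmH2O = 0.294 s.
Fraction remaining at end-expiration = e^(−Te/τ) = e^(−0.52/0.294) = 0.1706 → 17.06%.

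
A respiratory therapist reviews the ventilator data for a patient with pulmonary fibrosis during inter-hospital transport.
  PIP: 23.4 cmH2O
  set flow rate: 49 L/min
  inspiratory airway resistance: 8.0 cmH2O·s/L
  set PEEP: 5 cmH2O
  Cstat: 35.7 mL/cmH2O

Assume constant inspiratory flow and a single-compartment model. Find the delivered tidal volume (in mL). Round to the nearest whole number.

424

Flow: 49 L/min ÷ 60 = 0.8167 L/s.
Equation of motion (constant flow): PIP = Vt/C + R·V̇ + PEEP.
Vt/C = PIP − R·V̇ − PEEP = 23.4 − 6.534 − 5 = 11.866 cmH2O.
Vt = C × 11.866 = 35.7 × 11.866 = 423.62 mL.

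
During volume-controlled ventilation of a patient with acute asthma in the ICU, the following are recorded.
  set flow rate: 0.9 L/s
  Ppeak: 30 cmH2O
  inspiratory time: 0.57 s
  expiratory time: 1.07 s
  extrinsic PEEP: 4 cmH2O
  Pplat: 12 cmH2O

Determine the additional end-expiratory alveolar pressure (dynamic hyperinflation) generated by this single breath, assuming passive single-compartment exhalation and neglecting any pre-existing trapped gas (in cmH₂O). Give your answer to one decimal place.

Vt = flow × Ti = 0.9 L/s × 0.57 s × 1000 mL/L = 513.0 mL.
R = (PIP − Pplat)/V̇ = (30 − 12) / 0.9 = 18.0/0.9 = 20.0 cmH2O·s/L.
C = Vt/(Pplat − PEEP) = 513.0 / (12 − 4) = 513.0/8.0 = 64.125 mL/cmH2O.
τ = R × C = 20.0 × 0.06413 L/cmH2O = 1.283 s.
Fraction remaining = e^(−Te/τ) = e^(−1.07/1.283) = 0.4343; trapped volume = 513.0 × 0.4343 = 222.8 mL.
Additional alveolar pressure from trapping ≈ V_trapped / C = 222.8 / 64.125 = 3.474 cmH2O.

3.5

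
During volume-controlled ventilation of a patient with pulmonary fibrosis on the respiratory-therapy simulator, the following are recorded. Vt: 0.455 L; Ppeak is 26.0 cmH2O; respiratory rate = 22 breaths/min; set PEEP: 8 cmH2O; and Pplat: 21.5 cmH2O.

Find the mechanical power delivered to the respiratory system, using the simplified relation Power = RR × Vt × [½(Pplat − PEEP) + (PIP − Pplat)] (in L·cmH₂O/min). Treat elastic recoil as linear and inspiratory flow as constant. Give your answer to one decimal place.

Per-breath work = Vt × [½(Pplat−PEEP) + (PIP−Pplat)] = 0.455 × [0.5×13.5 + 4.5] = 0.455 × 11.25 = 5.119 L·cmH2O.
Power = 22 × 5.119 = 112.62 L·cmH2O/min.

112.6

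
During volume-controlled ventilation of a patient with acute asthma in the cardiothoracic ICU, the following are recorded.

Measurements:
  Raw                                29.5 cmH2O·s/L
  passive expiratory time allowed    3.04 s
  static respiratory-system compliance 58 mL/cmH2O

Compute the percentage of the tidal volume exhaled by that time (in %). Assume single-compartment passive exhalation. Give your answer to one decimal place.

τ = R × C = 29.5 × 58 mL/cmH2O = 29.5 × 0.058 L/cmH2O = 1.711 s.
Passive exhalation: V(t)/V₀ = e^(−t/τ) = e^(−3.04/1.711) = 0.1692.
Fraction exhaled = 1 − 0.1692 = 0.8308 → 83.08%.

83.1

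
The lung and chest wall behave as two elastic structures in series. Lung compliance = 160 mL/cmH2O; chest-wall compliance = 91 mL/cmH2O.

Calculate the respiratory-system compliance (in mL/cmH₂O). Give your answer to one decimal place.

58.0

Lung and chest wall are elastances in series: 1/Crs = 1/CL + 1/Ccw.
1/Crs = 1/160 + 1/91 = 0.01724.
Crs = 58.005 mL/cmH2O.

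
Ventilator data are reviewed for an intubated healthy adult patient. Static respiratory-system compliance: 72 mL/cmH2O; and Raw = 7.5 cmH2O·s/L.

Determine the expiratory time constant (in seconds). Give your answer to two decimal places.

τ = R × C = 7.5 × 72 mL/cmH2O = 7.5 × 0.072 L/cmH2O = 0.54 s.

0.54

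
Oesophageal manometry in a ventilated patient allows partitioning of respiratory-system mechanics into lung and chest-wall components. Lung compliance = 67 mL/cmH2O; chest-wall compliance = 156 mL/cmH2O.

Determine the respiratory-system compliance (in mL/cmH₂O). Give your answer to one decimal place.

Lung and chest wall are elastances in series: 1/Crs = 1/CL + 1/Ccw.
1/Crs = 1/67 + 1/156 = 0.02134.
Crs = 46.86 mL/cmH2O.

46.9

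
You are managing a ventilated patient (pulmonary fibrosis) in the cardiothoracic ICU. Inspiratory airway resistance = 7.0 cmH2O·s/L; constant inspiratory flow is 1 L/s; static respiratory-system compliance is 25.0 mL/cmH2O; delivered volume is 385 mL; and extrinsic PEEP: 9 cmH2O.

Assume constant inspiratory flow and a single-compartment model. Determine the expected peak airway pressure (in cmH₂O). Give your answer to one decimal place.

Equation of motion (constant flow): PIP = Vt/C + R·V̇ + PEEP.
PIP = 385/25.0 + 7.0×1 + 9 = 15.4 + 7.0 + 9 = 31.4 cmH2O.

31.4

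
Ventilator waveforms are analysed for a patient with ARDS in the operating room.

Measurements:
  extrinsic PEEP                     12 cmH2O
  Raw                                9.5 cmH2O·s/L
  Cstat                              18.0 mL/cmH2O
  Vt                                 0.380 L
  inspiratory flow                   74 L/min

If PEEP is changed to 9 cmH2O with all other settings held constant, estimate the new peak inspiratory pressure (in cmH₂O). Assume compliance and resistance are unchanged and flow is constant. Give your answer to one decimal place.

Flow: 74 L/min ÷ 60 = 1.2333 L/s.
PIP = Vt/C + R·V̇ + PEEP (constant-flow equation of motion).
Only the baseline term changes: ΔPIP = ΔPEEP = 9 − 12 = -3.0 cmH2O.
Original PIP = 380/18.0 + 9.5×1.2333 + 12 = 44.827 cmH2O; new PIP = 44.827 + (-3.0) = 41.827 cmH2O.

41.8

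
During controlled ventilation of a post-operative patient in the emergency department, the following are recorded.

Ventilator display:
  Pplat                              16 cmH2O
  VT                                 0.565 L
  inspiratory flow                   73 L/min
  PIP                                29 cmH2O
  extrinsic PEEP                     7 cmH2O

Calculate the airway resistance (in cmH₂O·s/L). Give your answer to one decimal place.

Flow: 73 L/min ÷ 60 = 1.2167 L/s.
Raw = (PIP − Pplat) / flow = (29 − 16) / 1.2167 = 13.0 / 1.2167 = 10.685 cmH2O·s/L.

10.7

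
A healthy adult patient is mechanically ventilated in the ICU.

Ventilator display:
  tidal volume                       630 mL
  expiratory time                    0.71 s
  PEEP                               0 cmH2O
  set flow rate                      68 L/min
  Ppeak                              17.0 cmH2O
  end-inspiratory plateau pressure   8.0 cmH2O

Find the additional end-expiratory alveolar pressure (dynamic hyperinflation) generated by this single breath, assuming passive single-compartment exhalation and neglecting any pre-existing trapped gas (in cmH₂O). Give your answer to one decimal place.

Flow: 68 L/min ÷ 60 = 1.1333 L/s.
R = (PIP − Pplat)/V̇ = (17.0 − 8.0) / 1.1333 = 9.0/1.1333 = 7.941 cmH2O·s/L.
C = Vt/(Pplat − PEEP) = 630.0 / (8.0 − 0) = 630.0/8.0 = 78.75 mL/cmH2O.
τ = R × C = 7.941 × 0.07875 L/cmH2O = 0.6254 s.
Fraction remaining = e^(−Te/τ) = e^(−0.71/0.6254) = 0.3213; trapped volume = 630.0 × 0.3213 = 202.42 mL.
Additional alveolar pressure from trapping ≈ V_trapped / C = 202.42 / 78.75 = 2.57 cmH2O.

2.6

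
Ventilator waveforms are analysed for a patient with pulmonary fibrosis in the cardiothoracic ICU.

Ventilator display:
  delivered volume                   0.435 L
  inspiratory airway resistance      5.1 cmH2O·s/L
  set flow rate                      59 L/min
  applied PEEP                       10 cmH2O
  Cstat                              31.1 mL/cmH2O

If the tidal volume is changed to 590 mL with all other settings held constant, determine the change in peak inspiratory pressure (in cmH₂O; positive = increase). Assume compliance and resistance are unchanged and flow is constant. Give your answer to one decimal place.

5.0

PIP = Vt/C + R·V̇ + PEEP (constant-flow equation of motion).
Only the elastic term changes: ΔPIP = ΔVt / C = (590 − 435) / 31.1 = 4.984 cmH2O.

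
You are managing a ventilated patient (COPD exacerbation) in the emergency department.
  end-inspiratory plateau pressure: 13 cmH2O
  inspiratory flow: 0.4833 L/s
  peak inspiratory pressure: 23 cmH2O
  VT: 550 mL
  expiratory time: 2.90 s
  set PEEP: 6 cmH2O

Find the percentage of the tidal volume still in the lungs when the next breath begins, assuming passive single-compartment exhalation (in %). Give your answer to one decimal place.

R = (PIP − Pplat)/V̇ = (23 − 13) / 0.4833 = 10.0/0.4833 = 20.691 cmH2O·s/L.
C = Vt/(Pplat − PEEP) = 550.0 / (13 − 6) = 550.0/7.0 = 78.571 mL/cmH2O.
τ = R × C = 20.691 × 0.07857 L/cmH2O = 1.626 s.
Fraction remaining at end-expiration = e^(−Te/τ) = e^(−2.90/1.626) = 0.168 → 16.8%.

16.8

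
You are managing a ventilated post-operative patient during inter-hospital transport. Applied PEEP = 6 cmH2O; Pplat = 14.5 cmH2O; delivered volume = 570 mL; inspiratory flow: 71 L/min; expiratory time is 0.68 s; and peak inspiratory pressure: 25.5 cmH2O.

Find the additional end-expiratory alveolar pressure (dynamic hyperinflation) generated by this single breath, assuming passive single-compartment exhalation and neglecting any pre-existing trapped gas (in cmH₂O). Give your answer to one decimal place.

2.9

Flow: 71 L/min ÷ 60 = 1.1833 L/s.
R = (PIP − Pplat)/V̇ = (25.5 − 14.5) / 1.1833 = 11.0/1.1833 = 9.296 cmH2O·s/L.
C = Vt/(Pplat − PEEP) = 570.0 / (14.5 − 6) = 570.0/8.5 = 67.059 mL/cmH2O.
τ = R × C = 9.296 × 0.06706 L/cmH2O = 0.6234 s.
Fraction remaining = e^(−Te/τ) = e^(−0.68/0.6234) = 0.336; trapped volume = 570.0 × 0.336 = 191.52 mL.
Additional alveolar pressure from trapping ≈ V_trapped / C = 191.52 / 67.059 = 2.856 cmH2O.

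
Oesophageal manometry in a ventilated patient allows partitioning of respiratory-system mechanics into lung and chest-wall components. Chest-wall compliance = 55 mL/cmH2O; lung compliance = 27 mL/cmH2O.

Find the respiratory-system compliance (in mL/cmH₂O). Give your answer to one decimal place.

18.1

Lung and chest wall are elastances in series: 1/Crs = 1/CL + 1/Ccw.
1/Crs = 1/27 + 1/55 = 0.05522.
Crs = 18.109 mL/cmH2O.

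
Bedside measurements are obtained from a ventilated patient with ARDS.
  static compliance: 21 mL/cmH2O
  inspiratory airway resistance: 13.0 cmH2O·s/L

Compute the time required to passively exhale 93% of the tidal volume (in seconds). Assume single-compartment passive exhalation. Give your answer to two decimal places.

0.73

τ = R × C = 13.0 × 21 mL/cmH2O = 13.0 × 0.021 L/cmH2O = 0.273 s.
Exhaled fraction f = 1 − e^(−t/τ) → t = −τ·ln(1 − f) = −0.273·ln(0.07) = 0.726 s.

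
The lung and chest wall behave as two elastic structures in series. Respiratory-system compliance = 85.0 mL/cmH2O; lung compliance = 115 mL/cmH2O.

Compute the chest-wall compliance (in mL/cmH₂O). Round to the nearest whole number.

1/Ccw = 1/Crs − 1/CL.
1/Ccw = 1/85.0 − 1/115 = 0.003069.
Ccw = 325.84 mL/cmH2O.

326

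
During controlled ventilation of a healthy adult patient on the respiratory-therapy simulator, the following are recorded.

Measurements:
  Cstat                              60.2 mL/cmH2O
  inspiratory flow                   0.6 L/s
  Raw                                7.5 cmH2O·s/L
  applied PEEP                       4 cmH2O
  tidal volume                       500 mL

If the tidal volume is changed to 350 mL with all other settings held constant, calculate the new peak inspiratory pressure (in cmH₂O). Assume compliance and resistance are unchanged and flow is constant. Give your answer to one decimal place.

PIP = Vt/C + R·V̇ + PEEP (constant-flow equation of motion).
Only the elastic term changes: ΔPIP = ΔVt / C = (350 − 500) / 60.2 = -2.492 cmH2O.
Original PIP = 500/60.2 + 7.5×0.6 + 4 = 16.806 cmH2O; new PIP = 16.806 + (-2.492) = 14.314 cmH2O.

14.3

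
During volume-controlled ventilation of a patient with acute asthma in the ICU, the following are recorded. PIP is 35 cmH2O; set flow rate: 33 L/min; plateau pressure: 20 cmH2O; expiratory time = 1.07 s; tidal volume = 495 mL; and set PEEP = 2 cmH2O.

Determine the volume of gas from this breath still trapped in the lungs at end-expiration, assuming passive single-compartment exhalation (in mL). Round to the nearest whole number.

Flow: 33 L/min ÷ 60 = 0.55 L/s.
R = (PIP − Pplat)/V̇ = (35 − 20) / 0.55 = 15.0/0.55 = 27.273 cmH2O·s/L.
C = Vt/(Pplat − PEEP) = 495.0 / (20 − 2) = 495.0/18.0 = 27.5 mL/cmH2O.
τ = R × C = 27.273 × 0.0275 L/cmH2O = 0.75 s.
Fraction remaining = e^(−Te/τ) = e^(−1.07/0.75) = 0.2401.
Trapped volume = 495.0 × 0.2401 = 118.85 mL.

119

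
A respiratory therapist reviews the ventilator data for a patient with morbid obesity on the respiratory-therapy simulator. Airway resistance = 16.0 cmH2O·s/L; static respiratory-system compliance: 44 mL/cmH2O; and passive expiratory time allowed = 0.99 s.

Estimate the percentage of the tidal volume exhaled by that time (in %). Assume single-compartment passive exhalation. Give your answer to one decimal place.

75.5

τ = R × C = 16.0 × 44 mL/cmH2O = 16.0 × 0.044 L/cmH2O = 0.704 s.
Passive exhalation: V(t)/V₀ = e^(−t/τ) = e^(−0.99/0.704) = 0.2451.
Fraction exhaled = 1 − 0.2451 = 0.7549 → 75.49%.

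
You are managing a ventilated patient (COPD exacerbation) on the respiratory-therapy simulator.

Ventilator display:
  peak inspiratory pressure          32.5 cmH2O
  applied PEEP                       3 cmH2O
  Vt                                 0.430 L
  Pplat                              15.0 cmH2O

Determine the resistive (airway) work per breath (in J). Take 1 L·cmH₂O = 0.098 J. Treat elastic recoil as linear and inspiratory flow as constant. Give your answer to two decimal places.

With constant inspiratory flow the resistive pressure is constant at PIP − Pplat = 32.5 − 15.0 = 17.5 cmH2O, so resistive work = 17.5 × 0.430 = 7.525 L·cmH2O.
× 0.098 J/(L·cmH2O) → 0.7375 J.

0.74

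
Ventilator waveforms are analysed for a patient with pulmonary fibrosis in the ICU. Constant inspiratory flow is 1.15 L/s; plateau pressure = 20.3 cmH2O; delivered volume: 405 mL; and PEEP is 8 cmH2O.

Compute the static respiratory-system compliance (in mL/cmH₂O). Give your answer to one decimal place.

32.9

Cstat = Vt / (Pplat − PEEP) = 405 / (20.3 − 8) = 405 / 12.3 = 32.927 mL/cmH2O.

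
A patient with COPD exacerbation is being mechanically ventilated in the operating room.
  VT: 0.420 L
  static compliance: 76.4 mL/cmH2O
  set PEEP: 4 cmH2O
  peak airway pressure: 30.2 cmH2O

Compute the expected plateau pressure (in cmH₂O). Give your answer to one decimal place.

9.5

Pplat = PEEP + Vt / Cstat = 4 + 420 / 76.4 = 4 + 5.497 = 9.497 cmH2O.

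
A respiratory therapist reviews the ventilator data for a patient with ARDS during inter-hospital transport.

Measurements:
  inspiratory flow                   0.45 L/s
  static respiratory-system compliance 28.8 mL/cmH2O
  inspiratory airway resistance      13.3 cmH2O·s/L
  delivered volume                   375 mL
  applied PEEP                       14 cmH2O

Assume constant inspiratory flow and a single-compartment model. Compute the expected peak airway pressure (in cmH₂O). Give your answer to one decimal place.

33.0

Equation of motion (constant flow): PIP = Vt/C + R·V̇ + PEEP.
PIP = 375/28.8 + 13.3×0.45 + 14 = 13.021 + 5.985 + 14 = 33.006 cmH2O.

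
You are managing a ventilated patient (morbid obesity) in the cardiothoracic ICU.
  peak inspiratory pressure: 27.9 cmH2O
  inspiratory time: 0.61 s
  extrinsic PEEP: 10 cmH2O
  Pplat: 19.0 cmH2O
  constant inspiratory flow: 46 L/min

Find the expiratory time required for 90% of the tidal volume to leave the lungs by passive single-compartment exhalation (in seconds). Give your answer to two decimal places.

Flow: 46 L/min ÷ 60 = 0.7667 L/s.
Vt = flow × Ti = 0.7667 L/s × 0.61 s × 1000 mL/L = 467.69 mL.
R = (PIP − Pplat)/V̇ = (27.9 − 19.0) / 0.7667 = 8.9/0.7667 = 11.608 cmH2O·s/L.
C = Vt/(Pplat − PEEP) = 467.69 / (19.0 − 10) = 467.69/9.0 = 51.966 mL/cmH2O.
τ = R × C = 11.608 × 0.05197 L/cmH2O = 0.6033 s.
t = −τ·ln(1 − 0.90) = −0.6033·ln(0.1) = 1.389 s.

1.39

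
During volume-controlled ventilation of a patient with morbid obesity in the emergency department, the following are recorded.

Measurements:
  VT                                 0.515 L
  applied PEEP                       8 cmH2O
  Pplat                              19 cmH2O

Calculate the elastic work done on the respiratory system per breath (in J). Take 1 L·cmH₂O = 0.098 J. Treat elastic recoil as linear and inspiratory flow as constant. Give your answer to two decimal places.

Elastic work ≈ ½ × (Pplat − PEEP) × Vt = 0.5 × (19 − 8) × 0.515 L = 0.5 × 11.0 × 0.515 = 2.833 L·cmH2O.
× 0.098 J/(L·cmH2O) → 0.2776 J.

0.28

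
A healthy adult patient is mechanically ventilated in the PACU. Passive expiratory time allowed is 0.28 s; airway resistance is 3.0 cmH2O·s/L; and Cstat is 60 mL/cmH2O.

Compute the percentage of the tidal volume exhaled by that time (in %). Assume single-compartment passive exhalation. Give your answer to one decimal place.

τ = R × C = 3.0 × 60 mL/cmH2O = 3.0 × 0.060 L/cmH2O = 0.18 s.
Passive exhalation: V(t)/V₀ = e^(−t/τ) = e^(−0.28/0.18) = 0.2111.
Fraction exhaled = 1 − 0.2111 = 0.7889 → 78.89%.

78.9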